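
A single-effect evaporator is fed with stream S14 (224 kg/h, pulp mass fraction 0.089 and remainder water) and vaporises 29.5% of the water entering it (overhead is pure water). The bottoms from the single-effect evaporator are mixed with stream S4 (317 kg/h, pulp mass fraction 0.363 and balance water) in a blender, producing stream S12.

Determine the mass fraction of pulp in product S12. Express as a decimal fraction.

Vapour removed = 0.295×0.911×224 = 60.199 kg/h; concentrate = 163.8 kg/h.
pulp reaching the mixer = 19.936 (from concentrate) + 317×0.363 = 135.01 kg/h.
Product flow = 163.8 + 317 = 480.8 kg/h; pulp fraction = 0.281.

0.281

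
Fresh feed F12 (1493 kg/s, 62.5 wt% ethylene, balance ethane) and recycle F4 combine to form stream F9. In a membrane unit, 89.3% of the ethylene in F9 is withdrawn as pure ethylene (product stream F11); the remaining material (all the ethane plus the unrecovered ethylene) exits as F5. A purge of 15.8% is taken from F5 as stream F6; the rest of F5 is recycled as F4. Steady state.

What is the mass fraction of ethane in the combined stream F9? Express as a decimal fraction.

0.776

ethane enters only via F12 and leaves only via the purge: 1493×0.375 = 0.158×(ethane in F5), and the membrane unit passes all ethane, so ethane in F9 = ethane in F5 = 3543.5 kg/s.
ethylene in F9: m_A = 1493×0.625 + (1−0.158)·(1−0.893)·m_A, so m_A = 933.12/0.9099 = 1025.5 kg/s.
F9 = 1025.5 + 3543.5 = 4569 kg/s.
ethane fraction in F9 = 3543.5/4569 = 0.776.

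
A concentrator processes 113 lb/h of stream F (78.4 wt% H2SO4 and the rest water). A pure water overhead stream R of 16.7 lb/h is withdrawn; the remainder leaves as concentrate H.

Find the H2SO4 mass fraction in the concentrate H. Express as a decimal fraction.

0.920

H2SO4 is not removed: 113×0.784 = 88.592 lb/h of H2SO4 enters H.
Concentrate = 113 − 16.7 = 96.3 lb/h.
Mass fraction = 88.592/96.3 = 0.920.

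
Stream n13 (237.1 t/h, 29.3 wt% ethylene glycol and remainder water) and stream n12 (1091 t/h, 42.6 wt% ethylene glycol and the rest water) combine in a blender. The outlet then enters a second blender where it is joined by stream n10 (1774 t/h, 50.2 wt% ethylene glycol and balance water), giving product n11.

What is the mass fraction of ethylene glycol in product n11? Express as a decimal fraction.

Overall, product flow = 3102.1 t/h.
ethylene glycol in = 237.1×0.293 + 1091×0.426 + 1774×0.502 = 1424.8 t/h.
ethylene glycol fraction in n11 = 0.459.

0.459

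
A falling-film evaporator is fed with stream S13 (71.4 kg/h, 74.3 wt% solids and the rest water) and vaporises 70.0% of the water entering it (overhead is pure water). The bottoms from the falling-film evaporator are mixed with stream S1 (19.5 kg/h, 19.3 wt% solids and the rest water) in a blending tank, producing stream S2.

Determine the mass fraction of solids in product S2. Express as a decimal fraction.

Vapour removed = 0.700×0.257×71.4 = 12.845 kg/h; concentrate = 58.555 kg/h.
solids reaching the mixer = 53.05 (from concentrate) + 19.5×0.193 = 56.814 kg/h.
Product flow = 58.555 + 19.5 = 78.055 kg/h; solids fraction = 0.728.

0.728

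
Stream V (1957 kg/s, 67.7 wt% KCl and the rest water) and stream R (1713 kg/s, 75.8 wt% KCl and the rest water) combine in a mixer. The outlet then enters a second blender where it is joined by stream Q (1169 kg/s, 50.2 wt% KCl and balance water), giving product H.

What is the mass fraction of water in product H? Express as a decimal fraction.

0.3366

Overall, product flow = 4839 kg/s.
water in = 1957×0.323 + 1713×0.242 + 1169×0.498 = 1628.8 kg/s.
water fraction in H = 0.3366.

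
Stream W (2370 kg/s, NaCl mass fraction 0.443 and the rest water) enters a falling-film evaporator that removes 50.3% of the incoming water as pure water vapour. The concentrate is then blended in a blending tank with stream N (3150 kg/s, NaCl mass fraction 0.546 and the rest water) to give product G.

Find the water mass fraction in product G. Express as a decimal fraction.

Vapour removed = 0.503×0.557×2370 = 664.01 kg/s; concentrate = 1706 kg/s.
water reaching the mixer = 656.08 (from concentrate) + 3150×0.454 = 2086.2 kg/s.
Product flow = 1706 + 3150 = 4856 kg/s; water fraction = 0.430.

0.430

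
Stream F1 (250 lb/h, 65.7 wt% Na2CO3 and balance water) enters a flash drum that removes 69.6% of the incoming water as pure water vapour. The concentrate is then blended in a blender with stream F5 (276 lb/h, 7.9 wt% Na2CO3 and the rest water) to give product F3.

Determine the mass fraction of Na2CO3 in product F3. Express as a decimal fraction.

0.3990

Vapour removed = 0.696×0.343×250 = 59.682 lb/h; concentrate = 190.32 lb/h.
Na2CO3 reaching the mixer = 164.25 (from concentrate) + 276×0.079 = 186.05 lb/h.
Product flow = 190.32 + 276 = 466.32 lb/h; Na2CO3 fraction = 0.3990.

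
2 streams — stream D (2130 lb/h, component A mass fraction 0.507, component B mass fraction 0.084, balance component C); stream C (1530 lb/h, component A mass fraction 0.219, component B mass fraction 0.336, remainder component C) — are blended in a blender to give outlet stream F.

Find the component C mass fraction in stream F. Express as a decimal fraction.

Total flow out = 2130 + 1530 = 3660 lb/h.
component C in = 2130×0.409 + 1530×0.445 = 1552 lb/h.
component C mass fraction in F = 1552/3660 = 0.424.

0.424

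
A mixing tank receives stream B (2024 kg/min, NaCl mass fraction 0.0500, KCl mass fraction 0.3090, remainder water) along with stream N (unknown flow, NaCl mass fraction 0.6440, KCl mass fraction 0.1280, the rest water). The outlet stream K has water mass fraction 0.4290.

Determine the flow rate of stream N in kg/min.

2135 kg/min

Let N be the unknown flow. Total out = 2024 + N.
water balance: 1297.4 + 0.228·N = 0.429·(2024 + N)
(0.228 − 0.429)·N = 0.429×2024 − 1297.4 = -429.09
N = -429.09 / -0.201 = 2134.8 kg/min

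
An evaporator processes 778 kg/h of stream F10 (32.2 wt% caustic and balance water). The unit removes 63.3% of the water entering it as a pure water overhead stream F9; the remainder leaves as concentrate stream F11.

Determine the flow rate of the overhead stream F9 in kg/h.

water entering = 778×0.678 = 527.48 kg/h; overhead removed = 0.633×527.48 = 333.9 kg/h.

333.9 kg/h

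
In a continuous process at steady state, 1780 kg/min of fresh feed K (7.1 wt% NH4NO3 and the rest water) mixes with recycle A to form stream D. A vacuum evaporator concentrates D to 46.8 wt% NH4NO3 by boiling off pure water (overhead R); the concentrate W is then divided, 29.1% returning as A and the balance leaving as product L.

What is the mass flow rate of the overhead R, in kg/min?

1510 kg/min

Overall NH4NO3 balance (none leaves overhead): NH4NO3 in fresh feed = NH4NO3 in product, i.e. 1780×0.071 = (1−0.291)·W·0.468.
W = 126.38/(0.468×0.709) = 380.88 kg/min.
Recycle A = 0.291×380.88 = 110.84 kg/min.
Combined feed D = 1780 + 110.84 = 1890.8 kg/min.
Overhead R = D − W = 1890.8 − 380.88 = 1510 kg/min.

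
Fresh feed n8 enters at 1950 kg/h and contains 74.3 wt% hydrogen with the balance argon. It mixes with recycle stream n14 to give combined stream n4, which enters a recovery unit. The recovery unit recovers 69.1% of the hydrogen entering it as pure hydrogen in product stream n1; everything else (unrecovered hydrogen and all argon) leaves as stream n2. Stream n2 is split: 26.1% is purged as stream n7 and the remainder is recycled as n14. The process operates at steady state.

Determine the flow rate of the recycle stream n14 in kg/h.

argon enters only via n8 and leaves only via the purge: 1950×0.257 = 0.261×(argon in n2), and the recovery unit passes all argon, so argon in n4 = argon in n2 = 1920.1 kg/h.
hydrogen in n4: m_A = 1950×0.743 + (1−0.261)·(1−0.691)·m_A, so m_A = 1448.8/0.7716 = 1877.6 kg/h.
n2 = (1−0.691)×1877.6 + 1920.1 = 2500.3 kg/h.
Recycle n14 = (1−0.261)×2500.3 = 1847.7 kg/h.

1848 kg/h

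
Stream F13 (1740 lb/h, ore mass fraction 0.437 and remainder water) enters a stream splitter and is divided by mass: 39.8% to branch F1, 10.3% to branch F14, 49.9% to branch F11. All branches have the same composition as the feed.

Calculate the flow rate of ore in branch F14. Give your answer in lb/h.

Branch F14 total = 0.103×1740 = 179.22 lb/h.
ore in F14 = 0.437×179.22 = 78.319 lb/h.

78.32 lb/h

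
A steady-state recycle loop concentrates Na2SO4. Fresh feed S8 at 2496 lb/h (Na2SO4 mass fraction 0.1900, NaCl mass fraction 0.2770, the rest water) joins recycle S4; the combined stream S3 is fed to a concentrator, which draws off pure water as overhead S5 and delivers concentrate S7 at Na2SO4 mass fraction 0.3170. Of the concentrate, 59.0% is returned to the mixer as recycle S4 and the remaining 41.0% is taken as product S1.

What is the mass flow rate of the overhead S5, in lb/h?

1000 lb/h

Overall Na2SO4 balance (none leaves overhead): Na2SO4 in fresh feed = Na2SO4 in product, i.e. 2496×0.190 = (1−0.590)·S7·0.317.
S7 = 474.24/(0.317×0.410) = 3648.8 lb/h.
Recycle S4 = 0.590×3648.8 = 2152.8 lb/h.
Combined feed S3 = 2496 + 2152.8 = 4648.8 lb/h.
Overhead S5 = S3 − S7 = 4648.8 − 3648.8 = 999.97 lb/h.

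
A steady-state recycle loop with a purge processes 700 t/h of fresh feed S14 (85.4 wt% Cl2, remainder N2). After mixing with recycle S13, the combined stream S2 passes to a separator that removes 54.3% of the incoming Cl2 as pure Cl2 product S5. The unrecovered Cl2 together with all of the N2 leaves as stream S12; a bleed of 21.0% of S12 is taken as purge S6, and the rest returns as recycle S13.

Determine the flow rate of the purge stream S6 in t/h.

N2 enters only via S14 and leaves only via the purge: 700×0.146 = 0.210×(N2 in S12), and the separator passes all N2, so N2 in S2 = N2 in S12 = 486.67 t/h.
Cl2 in S2: m_A = 700×0.854 + (1−0.210)·(1−0.543)·m_A, so m_A = 597.8/0.6390 = 935.57 t/h.
S12 = (1−0.543)×935.57 + 486.67 = 914.22 t/h.
Purge S6 = 0.210×914.22 = 191.99 t/h.

192 t/h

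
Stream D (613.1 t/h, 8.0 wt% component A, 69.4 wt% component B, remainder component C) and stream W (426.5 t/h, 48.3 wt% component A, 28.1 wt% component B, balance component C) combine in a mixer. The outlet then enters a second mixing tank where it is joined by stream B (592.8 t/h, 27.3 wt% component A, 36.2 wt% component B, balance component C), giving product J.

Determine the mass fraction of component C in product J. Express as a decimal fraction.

0.2791

Overall, product flow = 1632.4 t/h.
component C in = 613.1×0.226 + 426.5×0.236 + 592.8×0.365 = 455.59 t/h.
component C fraction in J = 0.2791.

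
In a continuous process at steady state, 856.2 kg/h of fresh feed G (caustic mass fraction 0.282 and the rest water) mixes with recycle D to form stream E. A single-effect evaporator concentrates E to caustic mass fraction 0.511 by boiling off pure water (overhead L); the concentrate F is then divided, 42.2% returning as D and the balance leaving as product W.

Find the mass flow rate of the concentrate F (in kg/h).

817.5 kg/h

Overall caustic balance (none leaves overhead): caustic in fresh feed = caustic in product, i.e. 856.2×0.282 = (1−0.422)·F·0.511.
F = 241.45/(0.511×0.578) = 817.48 kg/h.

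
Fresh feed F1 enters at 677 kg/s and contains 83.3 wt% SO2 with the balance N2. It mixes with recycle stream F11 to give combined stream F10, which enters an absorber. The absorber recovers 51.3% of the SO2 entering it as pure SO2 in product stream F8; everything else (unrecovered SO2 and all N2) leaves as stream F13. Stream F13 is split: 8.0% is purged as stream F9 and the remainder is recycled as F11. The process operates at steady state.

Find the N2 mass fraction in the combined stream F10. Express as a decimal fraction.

0.580

N2 enters only via F1 and leaves only via the purge: 677×0.167 = 0.080×(N2 in F13), and the absorber passes all N2, so N2 in F10 = N2 in F13 = 1413.2 kg/s.
SO2 in F10: m_A = 677×0.833 + (1−0.080)·(1−0.513)·m_A, so m_A = 563.94/0.5520 = 1021.7 kg/s.
F10 = 1021.7 + 1413.2 = 2434.9 kg/s.
N2 fraction in F10 = 1413.2/2434.9 = 0.580.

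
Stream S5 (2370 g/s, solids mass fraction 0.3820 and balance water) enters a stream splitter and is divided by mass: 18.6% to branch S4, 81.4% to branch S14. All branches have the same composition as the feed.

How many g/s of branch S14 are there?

Branch S14 flow = 0.814×2370 = 1929.2 g/s.

1929 g/s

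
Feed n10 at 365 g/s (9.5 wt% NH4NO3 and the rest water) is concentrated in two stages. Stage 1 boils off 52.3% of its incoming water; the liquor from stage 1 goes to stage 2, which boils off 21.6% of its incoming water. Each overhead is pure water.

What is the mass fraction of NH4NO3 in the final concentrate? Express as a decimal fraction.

water in feed = 365×0.905 = 330.32 g/s.
After stage 1: water left = (1−0.523)×330.32 = 157.57; stream total = 192.24 g/s.
After stage 2: water left = (1−0.216)×157.57 = 123.53; final concentrate = 158.21 g/s.
NH4NO3 fraction = 34.675/158.21 = 0.219.

0.219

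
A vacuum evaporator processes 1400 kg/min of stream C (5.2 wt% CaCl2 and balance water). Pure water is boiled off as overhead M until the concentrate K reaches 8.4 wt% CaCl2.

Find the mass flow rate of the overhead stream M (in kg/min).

533.3 kg/min

CaCl2 is conserved: 1400×0.052 = 72.8 kg/min all reports to the concentrate.
Concentrate = 72.8/(target fraction) = 866.67 kg/min.
Overhead = 1400 − 866.67 = 533.33 kg/min.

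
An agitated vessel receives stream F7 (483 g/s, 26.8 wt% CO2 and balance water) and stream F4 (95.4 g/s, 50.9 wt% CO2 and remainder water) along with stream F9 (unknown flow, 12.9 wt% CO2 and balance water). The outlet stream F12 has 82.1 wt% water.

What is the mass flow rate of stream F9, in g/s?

Let F9 be the unknown flow. Total out = 578.4 + F9.
water balance: 400.4 + 0.871·F9 = 0.821·(578.4 + F9)
(0.871 − 0.821)·F9 = 0.821×578.4 − 400.4 = 74.469
F9 = 74.469 / 0.050 = 1489.4 g/s

1489 g/s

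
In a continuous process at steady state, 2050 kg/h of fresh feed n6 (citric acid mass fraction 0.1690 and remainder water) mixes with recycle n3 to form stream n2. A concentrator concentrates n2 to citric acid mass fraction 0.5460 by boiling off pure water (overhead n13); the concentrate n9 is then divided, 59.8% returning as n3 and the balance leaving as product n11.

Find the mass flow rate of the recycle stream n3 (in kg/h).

943.9 kg/h

Overall citric acid balance (none leaves overhead): citric acid in fresh feed = citric acid in product, i.e. 2050×0.169 = (1−0.598)·n9·0.546.
n9 = 346.45/(0.546×0.402) = 1578.4 kg/h.
Recycle n3 = 0.598×1578.4 = 943.89 kg/h.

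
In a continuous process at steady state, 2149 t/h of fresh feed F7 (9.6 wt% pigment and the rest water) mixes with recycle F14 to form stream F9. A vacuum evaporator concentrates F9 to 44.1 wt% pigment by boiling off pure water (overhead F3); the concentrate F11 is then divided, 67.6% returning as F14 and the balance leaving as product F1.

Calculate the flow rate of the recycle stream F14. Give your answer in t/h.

Overall pigment balance (none leaves overhead): pigment in fresh feed = pigment in product, i.e. 2149×0.096 = (1−0.676)·F11·0.441.
F11 = 206.3/(0.441×0.324) = 1443.9 t/h.
Recycle F14 = 0.676×1443.9 = 976.05 t/h.

976 t/h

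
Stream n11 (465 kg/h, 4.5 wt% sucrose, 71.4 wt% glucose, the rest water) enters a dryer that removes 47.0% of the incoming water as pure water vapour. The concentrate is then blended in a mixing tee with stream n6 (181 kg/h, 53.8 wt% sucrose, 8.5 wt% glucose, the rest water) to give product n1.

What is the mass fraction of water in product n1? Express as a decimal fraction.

0.215

Vapour removed = 0.470×0.241×465 = 52.671 kg/h; concentrate = 412.33 kg/h.
water reaching the mixer = 59.394 (from concentrate) + 181×0.377 = 127.63 kg/h.
Product flow = 412.33 + 181 = 593.33 kg/h; water fraction = 0.215.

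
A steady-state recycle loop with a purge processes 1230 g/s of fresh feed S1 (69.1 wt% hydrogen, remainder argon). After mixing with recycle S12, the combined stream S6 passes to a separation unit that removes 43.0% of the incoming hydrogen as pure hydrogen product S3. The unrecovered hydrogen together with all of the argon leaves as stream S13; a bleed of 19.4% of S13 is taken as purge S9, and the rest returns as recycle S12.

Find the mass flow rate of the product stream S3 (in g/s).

676.1 g/s

hydrogen in S6: m_A = 1230×0.691 + (1−0.194)·(1−0.430)·m_A, so m_A = 849.93/0.5406 = 1572.3 g/s.
Product S3 = 0.430×1572.3 = 676.07 g/s.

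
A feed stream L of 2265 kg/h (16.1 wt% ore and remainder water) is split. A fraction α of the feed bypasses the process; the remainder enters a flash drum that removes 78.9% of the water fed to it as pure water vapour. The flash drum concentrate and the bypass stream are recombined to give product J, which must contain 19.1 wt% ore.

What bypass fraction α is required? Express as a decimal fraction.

0.763

All 2265×0.161 = 364.67 kg/h of ore reaches J, so J = 364.67/0.191 = 1909.2 kg/h and vapour = 355.76 kg/h.
The evaporator receives (1−α)·2265 of feed at 0.839 water and removes 0.789 of that water:
0.789×0.839×(1−α)×2265 = 355.76
(1−α) = 355.76/1499.4 = 0.2373;  α = 0.7627.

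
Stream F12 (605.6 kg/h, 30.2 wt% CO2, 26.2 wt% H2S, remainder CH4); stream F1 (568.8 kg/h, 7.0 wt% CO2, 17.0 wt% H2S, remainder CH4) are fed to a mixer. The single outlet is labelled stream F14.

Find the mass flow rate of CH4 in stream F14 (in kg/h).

696.3 kg/h

CH4 out = CH4 in = 605.6×0.436 + 568.8×0.760 = 696.33 kg/h.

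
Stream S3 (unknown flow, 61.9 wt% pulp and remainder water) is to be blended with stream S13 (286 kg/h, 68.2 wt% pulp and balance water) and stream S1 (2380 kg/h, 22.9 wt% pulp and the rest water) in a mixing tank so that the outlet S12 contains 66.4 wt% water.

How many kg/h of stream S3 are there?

550.2 kg/h

Let S3 be the unknown flow. Total out = 2666 + S3.
water balance: 1925.9 + 0.381·S3 = 0.664·(2666 + S3)
(0.381 − 0.664)·S3 = 0.664×2666 − 1925.9 = -155.7
S3 = -155.7 / -0.283 = 550.19 kg/h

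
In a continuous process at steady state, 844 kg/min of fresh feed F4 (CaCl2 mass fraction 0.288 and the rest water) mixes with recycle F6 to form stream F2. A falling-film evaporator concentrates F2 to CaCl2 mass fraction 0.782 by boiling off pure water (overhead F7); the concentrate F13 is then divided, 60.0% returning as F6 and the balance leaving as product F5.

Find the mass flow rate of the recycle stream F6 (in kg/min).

466.3 kg/min

Overall CaCl2 balance (none leaves overhead): CaCl2 in fresh feed = CaCl2 in product, i.e. 844×0.288 = (1−0.600)·F13·0.782.
F13 = 243.07/(0.782×0.400) = 777.08 kg/min.
Recycle F6 = 0.600×777.08 = 466.25 kg/min.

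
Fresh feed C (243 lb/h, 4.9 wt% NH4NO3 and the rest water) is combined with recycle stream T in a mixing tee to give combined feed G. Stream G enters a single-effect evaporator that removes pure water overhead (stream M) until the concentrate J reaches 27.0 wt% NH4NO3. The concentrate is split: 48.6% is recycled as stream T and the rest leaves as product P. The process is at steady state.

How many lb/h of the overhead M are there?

198.9 lb/h

Overall NH4NO3 balance (none leaves overhead): NH4NO3 in fresh feed = NH4NO3 in product, i.e. 243×0.049 = (1−0.486)·J·0.270.
J = 11.907/(0.270×0.514) = 85.798 lb/h.
Recycle T = 0.486×85.798 = 41.698 lb/h.
Combined feed G = 243 + 41.698 = 284.7 lb/h.
Overhead M = G − J = 284.7 − 85.798 = 198.9 lb/h.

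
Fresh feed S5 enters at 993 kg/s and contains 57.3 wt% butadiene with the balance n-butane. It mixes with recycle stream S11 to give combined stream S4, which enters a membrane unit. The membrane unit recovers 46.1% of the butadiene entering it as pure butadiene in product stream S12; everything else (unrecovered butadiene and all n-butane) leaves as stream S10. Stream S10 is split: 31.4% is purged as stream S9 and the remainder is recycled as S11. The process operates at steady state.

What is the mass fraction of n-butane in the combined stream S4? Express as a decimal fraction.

n-butane enters only via S5 and leaves only via the purge: 993×0.427 = 0.314×(n-butane in S10), and the membrane unit passes all n-butane, so n-butane in S4 = n-butane in S10 = 1350.4 kg/s.
butadiene in S4: m_A = 993×0.573 + (1−0.314)·(1−0.461)·m_A, so m_A = 568.99/0.6302 = 902.8 kg/s.
S4 = 902.8 + 1350.4 = 2253.2 kg/s.
n-butane fraction in S4 = 1350.4/2253.2 = 0.5993.

0.5993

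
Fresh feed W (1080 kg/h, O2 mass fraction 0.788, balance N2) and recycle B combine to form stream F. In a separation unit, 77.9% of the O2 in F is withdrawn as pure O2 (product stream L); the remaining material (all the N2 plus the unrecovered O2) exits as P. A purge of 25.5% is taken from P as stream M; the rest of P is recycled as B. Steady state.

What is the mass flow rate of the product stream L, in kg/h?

O2 in F: m_A = 1080×0.788 + (1−0.255)·(1−0.779)·m_A, so m_A = 851.04/0.8354 = 1018.8 kg/h.
Product L = 0.779×1018.8 = 793.63 kg/h.

793.6 kg/h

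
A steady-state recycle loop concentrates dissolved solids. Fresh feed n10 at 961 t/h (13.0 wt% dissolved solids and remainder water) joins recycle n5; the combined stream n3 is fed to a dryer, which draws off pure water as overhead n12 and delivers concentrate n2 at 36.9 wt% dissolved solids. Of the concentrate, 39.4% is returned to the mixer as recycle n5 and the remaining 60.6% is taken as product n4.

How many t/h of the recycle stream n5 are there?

220.1 t/h

Overall dissolved solids balance (none leaves overhead): dissolved solids in fresh feed = dissolved solids in product, i.e. 961×0.130 = (1−0.394)·n2·0.369.
n2 = 124.93/(0.369×0.606) = 558.69 t/h.
Recycle n5 = 0.394×558.69 = 220.12 t/h.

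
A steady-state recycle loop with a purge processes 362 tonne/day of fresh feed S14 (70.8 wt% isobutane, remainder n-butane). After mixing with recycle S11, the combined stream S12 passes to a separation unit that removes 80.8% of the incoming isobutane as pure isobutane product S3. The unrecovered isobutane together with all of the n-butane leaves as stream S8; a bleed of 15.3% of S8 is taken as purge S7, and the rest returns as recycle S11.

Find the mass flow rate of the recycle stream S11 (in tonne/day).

634.9 tonne/day

n-butane enters only via S14 and leaves only via the purge: 362×0.292 = 0.153×(n-butane in S8), and the separation unit passes all n-butane, so n-butane in S12 = n-butane in S8 = 690.88 tonne/day.
isobutane in S12: m_A = 362×0.708 + (1−0.153)·(1−0.808)·m_A, so m_A = 256.3/0.8374 = 306.07 tonne/day.
S8 = (1−0.808)×306.07 + 690.88 = 749.64 tonne/day.
Recycle S11 = (1−0.153)×749.64 = 634.95 tonne/day.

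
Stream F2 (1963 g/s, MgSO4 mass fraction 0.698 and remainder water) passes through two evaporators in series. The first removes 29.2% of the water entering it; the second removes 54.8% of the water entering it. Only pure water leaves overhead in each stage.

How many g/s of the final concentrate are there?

1560 g/s

water in feed = 1963×0.302 = 592.83 g/s.
After stage 1: water left = (1−0.292)×592.83 = 419.72; stream total = 1789.9 g/s.
After stage 2: water left = (1−0.548)×419.72 = 189.71; final concentrate = 1559.9 g/s.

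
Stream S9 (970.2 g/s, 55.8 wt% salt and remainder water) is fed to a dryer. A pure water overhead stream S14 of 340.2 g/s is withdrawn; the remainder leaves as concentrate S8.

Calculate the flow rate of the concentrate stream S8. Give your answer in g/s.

630 g/s

Concentrate = 970.2 − 340.2 = 630 g/s.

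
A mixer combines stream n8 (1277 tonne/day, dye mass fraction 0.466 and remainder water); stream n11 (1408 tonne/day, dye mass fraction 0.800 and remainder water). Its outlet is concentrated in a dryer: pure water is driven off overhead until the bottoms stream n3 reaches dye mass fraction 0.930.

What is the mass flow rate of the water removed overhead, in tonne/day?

833.9 tonne/day

dye entering = 1277×0.466 + 1408×0.800 = 1721.5 tonne/day.
All dye reports to n3, so n3 = 1721.5/0.930 = 1851.1 tonne/day.
Total feed = 2685 tonne/day; overhead = 2685 − 1851.1 = 833.94 tonne/day.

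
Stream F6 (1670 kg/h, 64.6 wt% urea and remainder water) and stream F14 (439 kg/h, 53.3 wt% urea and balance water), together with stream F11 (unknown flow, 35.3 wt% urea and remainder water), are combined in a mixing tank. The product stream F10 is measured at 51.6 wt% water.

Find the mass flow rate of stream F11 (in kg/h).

2229 kg/h

Let F11 be the unknown flow. Total out = 2109 + F11.
water balance: 796.19 + 0.647·F11 = 0.516·(2109 + F11)
(0.647 − 0.516)·F11 = 0.516×2109 − 796.19 = 292.05
F11 = 292.05 / 0.131 = 2229.4 kg/h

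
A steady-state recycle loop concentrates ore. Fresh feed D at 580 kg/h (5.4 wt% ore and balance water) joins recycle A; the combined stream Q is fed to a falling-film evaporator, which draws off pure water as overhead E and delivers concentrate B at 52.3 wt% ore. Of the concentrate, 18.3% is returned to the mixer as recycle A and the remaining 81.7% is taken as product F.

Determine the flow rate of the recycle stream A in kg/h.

13.41 kg/h

Overall ore balance (none leaves overhead): ore in fresh feed = ore in product, i.e. 580×0.054 = (1−0.183)·B·0.523.
B = 31.32/(0.523×0.817) = 73.299 kg/h.
Recycle A = 0.183×73.299 = 13.414 kg/h.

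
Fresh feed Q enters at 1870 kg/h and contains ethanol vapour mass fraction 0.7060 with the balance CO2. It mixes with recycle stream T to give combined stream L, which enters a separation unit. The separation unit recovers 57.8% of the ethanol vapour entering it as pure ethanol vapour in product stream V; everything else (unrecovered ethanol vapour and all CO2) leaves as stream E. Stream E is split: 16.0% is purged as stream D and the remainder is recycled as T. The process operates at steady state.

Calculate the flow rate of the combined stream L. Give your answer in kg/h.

5481 kg/h

CO2 enters only via Q and leaves only via the purge: 1870×0.294 = 0.160×(CO2 in E), and the separation unit passes all CO2, so CO2 in L = CO2 in E = 3436.1 kg/h.
ethanol vapour in L: m_A = 1870×0.706 + (1−0.160)·(1−0.578)·m_A, so m_A = 1320.2/0.6455 = 2045.2 kg/h.
L = 2045.2 + 3436.1 = 5481.3 kg/h.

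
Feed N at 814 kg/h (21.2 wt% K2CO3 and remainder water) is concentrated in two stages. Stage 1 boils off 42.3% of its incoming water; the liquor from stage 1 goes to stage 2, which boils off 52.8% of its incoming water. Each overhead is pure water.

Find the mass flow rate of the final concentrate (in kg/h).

water in feed = 814×0.788 = 641.43 kg/h.
After stage 1: water left = (1−0.423)×641.43 = 370.11; stream total = 542.67 kg/h.
After stage 2: water left = (1−0.528)×370.11 = 174.69; final concentrate = 347.26 kg/h.

347.3 kg/h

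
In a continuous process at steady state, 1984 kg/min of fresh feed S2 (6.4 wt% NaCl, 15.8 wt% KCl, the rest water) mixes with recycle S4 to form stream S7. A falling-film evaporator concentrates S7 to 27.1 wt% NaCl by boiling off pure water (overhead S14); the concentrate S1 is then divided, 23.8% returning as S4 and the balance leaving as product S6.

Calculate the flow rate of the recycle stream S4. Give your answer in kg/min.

Overall NaCl balance (none leaves overhead): NaCl in fresh feed = NaCl in product, i.e. 1984×0.064 = (1−0.238)·S1·0.271.
S1 = 126.98/(0.271×0.762) = 614.89 kg/min.
Recycle S4 = 0.238×614.89 = 146.34 kg/min.

146.3 kg/min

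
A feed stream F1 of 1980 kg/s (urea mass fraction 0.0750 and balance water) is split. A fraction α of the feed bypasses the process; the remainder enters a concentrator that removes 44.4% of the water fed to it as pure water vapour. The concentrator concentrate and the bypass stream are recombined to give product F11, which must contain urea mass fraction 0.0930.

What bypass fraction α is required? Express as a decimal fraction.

All 1980×0.075 = 148.5 kg/s of urea reaches F11, so F11 = 148.5/0.093 = 1596.8 kg/s and vapour = 383.23 kg/s.
The evaporator receives (1−α)·1980 of feed at 0.925 water and removes 0.444 of that water:
0.444×0.925×(1−α)×1980 = 383.23
(1−α) = 383.23/813.19 = 0.4713;  α = 0.5287.

0.529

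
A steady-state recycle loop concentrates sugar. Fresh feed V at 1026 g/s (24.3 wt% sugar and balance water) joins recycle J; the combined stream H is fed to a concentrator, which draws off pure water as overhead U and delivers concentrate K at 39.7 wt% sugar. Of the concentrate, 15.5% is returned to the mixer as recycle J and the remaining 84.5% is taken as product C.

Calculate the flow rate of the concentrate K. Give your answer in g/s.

Overall sugar balance (none leaves overhead): sugar in fresh feed = sugar in product, i.e. 1026×0.243 = (1−0.155)·K·0.397.
K = 249.32/(0.397×0.845) = 743.2 g/s.

743.2 g/s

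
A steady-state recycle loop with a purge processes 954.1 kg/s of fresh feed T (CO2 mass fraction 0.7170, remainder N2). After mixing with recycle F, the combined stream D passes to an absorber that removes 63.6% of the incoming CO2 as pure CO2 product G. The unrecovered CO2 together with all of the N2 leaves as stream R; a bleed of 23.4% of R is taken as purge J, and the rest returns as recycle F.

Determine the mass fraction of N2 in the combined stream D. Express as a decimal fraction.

0.5488

N2 enters only via T and leaves only via the purge: 954.1×0.283 = 0.234×(N2 in R), and the absorber passes all N2, so N2 in D = N2 in R = 1153.9 kg/s.
CO2 in D: m_A = 954.1×0.717 + (1−0.234)·(1−0.636)·m_A, so m_A = 684.09/0.7212 = 948.58 kg/s.
D = 948.58 + 1153.9 = 2102.5 kg/s.
N2 fraction in D = 1153.9/2102.5 = 0.5488.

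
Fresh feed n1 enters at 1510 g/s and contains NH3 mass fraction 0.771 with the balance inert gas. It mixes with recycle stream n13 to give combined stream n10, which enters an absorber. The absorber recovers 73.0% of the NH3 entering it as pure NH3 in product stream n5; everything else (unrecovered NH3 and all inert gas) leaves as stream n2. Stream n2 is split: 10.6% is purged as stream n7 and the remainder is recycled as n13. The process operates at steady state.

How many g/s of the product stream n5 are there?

NH3 in n10: m_A = 1510×0.771 + (1−0.106)·(1−0.730)·m_A, so m_A = 1164.2/0.7586 = 1534.6 g/s.
Product n5 = 0.730×1534.6 = 1120.3 g/s.

1120 g/s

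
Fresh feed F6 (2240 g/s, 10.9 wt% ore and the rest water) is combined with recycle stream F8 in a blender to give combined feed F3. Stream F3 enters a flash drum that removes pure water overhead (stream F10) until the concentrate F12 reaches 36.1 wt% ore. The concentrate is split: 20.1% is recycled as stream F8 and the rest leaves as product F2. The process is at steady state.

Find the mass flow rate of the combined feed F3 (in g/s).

2410 g/s

Overall ore balance (none leaves overhead): ore in fresh feed = ore in product, i.e. 2240×0.109 = (1−0.201)·F12·0.361.
F12 = 244.16/(0.361×0.799) = 846.49 g/s.
Recycle F8 = 0.201×846.49 = 170.14 g/s.
Combined feed F3 = 2240 + 170.14 = 2410.1 g/s.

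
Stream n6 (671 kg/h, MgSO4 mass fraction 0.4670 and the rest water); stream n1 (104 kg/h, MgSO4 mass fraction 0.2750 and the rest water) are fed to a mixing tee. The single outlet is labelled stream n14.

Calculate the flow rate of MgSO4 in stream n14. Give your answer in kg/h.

MgSO4 out = MgSO4 in = 671×0.467 + 104×0.275 = 341.96 kg/h.

342 kg/h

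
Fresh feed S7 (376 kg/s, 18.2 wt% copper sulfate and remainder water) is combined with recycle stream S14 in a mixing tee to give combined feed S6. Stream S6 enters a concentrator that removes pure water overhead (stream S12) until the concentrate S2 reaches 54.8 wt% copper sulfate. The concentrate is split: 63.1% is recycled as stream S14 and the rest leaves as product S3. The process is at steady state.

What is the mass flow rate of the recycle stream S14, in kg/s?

Overall copper sulfate balance (none leaves overhead): copper sulfate in fresh feed = copper sulfate in product, i.e. 376×0.182 = (1−0.631)·S2·0.548.
S2 = 68.432/(0.548×0.369) = 338.42 kg/s.
Recycle S14 = 0.631×338.42 = 213.54 kg/s.

213.5 kg/s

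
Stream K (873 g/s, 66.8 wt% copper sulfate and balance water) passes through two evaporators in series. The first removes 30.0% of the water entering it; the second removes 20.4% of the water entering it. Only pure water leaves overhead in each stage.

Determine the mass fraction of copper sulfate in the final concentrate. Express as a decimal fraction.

0.7831

water in feed = 873×0.332 = 289.84 g/s.
After stage 1: water left = (1−0.300)×289.84 = 202.89; stream total = 786.05 g/s.
After stage 2: water left = (1−0.204)×202.89 = 161.5; final concentrate = 744.66 g/s.
copper sulfate fraction = 583.16/744.66 = 0.7831.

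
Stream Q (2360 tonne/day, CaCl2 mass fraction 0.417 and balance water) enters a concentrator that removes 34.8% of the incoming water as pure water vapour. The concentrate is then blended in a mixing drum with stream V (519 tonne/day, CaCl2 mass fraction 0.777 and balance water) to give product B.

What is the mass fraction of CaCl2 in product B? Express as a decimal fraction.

0.578

Vapour removed = 0.348×0.583×2360 = 478.81 tonne/day; concentrate = 1881.2 tonne/day.
CaCl2 reaching the mixer = 984.12 (from concentrate) + 519×0.777 = 1387.4 tonne/day.
Product flow = 1881.2 + 519 = 2400.2 tonne/day; CaCl2 fraction = 0.578.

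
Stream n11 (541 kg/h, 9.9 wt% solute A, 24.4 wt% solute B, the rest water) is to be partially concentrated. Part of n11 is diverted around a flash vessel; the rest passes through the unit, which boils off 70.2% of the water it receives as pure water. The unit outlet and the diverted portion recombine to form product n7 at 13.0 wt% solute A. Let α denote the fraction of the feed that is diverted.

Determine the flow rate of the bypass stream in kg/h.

All 541×0.099 = 53.559 kg/h of solute A reaches n7, so n7 = 53.559/0.130 = 411.99 kg/h and vapour = 129.01 kg/h.
The evaporator receives (1−α)·541 of feed at 0.657 water and removes 0.702 of that water:
0.702×0.657×(1−α)×541 = 129.01
(1−α) = 129.01/249.52 = 0.5170;  α = 0.4830.
Bypass flow = 0.4830×541 = 261.29 kg/h.

261.3 kg/h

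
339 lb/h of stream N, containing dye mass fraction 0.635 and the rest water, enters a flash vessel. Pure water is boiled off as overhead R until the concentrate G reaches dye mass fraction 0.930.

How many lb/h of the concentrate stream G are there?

dye is conserved: 339×0.635 = 215.27 lb/h all reports to the concentrate.
Concentrate = 215.27/(target fraction) = 231.47 lb/h.

231.5 lb/h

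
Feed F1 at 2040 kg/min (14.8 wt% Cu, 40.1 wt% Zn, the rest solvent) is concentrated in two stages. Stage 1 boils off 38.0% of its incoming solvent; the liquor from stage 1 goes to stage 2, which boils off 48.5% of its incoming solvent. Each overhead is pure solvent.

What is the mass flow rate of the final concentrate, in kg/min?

solvent in feed = 2040×0.451 = 920.04 kg/min.
After stage 1: solvent left = (1−0.380)×920.04 = 570.42; stream total = 1690.4 kg/min.
After stage 2: solvent left = (1−0.485)×570.42 = 293.77; final concentrate = 1413.7 kg/min.

1414 kg/min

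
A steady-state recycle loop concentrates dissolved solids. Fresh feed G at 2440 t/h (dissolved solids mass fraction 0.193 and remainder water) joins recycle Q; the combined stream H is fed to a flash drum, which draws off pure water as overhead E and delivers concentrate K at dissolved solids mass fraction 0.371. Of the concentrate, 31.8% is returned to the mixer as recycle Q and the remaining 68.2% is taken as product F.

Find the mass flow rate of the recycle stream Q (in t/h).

Overall dissolved solids balance (none leaves overhead): dissolved solids in fresh feed = dissolved solids in product, i.e. 2440×0.193 = (1−0.318)·K·0.371.
K = 470.92/(0.371×0.682) = 1861.2 t/h.
Recycle Q = 0.318×1861.2 = 591.86 t/h.

591.9 t/h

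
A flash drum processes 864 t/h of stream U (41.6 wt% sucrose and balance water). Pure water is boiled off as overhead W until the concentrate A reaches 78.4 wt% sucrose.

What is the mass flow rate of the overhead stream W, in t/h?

sucrose is conserved: 864×0.416 = 359.42 t/h all reports to the concentrate.
Concentrate = 359.42/(target fraction) = 458.45 t/h.
Overhead = 864 − 458.45 = 405.55 t/h.

405.6 t/h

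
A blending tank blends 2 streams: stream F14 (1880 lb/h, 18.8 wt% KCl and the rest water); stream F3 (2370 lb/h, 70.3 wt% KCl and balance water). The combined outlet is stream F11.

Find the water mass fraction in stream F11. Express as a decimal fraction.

0.525

Total flow out = 1880 + 2370 = 4250 lb/h.
water in = 1880×0.812 + 2370×0.297 = 2230.5 lb/h.
water mass fraction in F11 = 2230.5/4250 = 0.525.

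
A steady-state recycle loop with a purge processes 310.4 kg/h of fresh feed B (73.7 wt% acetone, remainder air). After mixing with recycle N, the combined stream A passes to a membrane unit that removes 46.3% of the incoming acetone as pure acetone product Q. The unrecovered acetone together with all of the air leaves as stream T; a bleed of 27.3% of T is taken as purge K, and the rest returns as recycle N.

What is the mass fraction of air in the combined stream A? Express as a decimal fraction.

0.443

air enters only via B and leaves only via the purge: 310.4×0.263 = 0.273×(air in T), and the membrane unit passes all air, so air in A = air in T = 299.03 kg/h.
acetone in A: m_A = 310.4×0.737 + (1−0.273)·(1−0.463)·m_A, so m_A = 228.76/0.6096 = 375.27 kg/h.
A = 375.27 + 299.03 = 674.3 kg/h.
air fraction in A = 299.03/674.3 = 0.443.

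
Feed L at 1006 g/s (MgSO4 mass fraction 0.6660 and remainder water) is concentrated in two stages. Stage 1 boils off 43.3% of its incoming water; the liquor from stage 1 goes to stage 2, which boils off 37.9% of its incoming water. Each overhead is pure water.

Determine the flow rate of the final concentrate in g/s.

water in feed = 1006×0.334 = 336 g/s.
After stage 1: water left = (1−0.433)×336 = 190.51; stream total = 860.51 g/s.
After stage 2: water left = (1−0.379)×190.51 = 118.31; final concentrate = 788.31 g/s.

788.3 g/s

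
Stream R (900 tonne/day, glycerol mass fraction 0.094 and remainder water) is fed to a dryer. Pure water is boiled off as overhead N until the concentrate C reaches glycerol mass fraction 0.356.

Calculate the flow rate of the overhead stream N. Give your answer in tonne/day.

662.4 tonne/day

glycerol is conserved: 900×0.094 = 84.6 tonne/day all reports to the concentrate.
Concentrate = 84.6/(target fraction) = 237.64 tonne/day.
Overhead = 900 − 237.64 = 662.36 tonne/day.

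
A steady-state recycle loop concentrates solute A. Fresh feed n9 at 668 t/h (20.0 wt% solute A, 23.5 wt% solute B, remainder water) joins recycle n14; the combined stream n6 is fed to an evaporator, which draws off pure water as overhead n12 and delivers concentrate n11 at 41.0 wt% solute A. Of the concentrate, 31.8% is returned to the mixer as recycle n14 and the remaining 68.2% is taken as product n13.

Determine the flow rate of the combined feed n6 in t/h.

819.9 t/h

Overall solute A balance (none leaves overhead): solute A in fresh feed = solute A in product, i.e. 668×0.200 = (1−0.318)·n11·0.410.
n11 = 133.6/(0.410×0.682) = 477.79 t/h.
Recycle n14 = 0.318×477.79 = 151.94 t/h.
Combined feed n6 = 668 + 151.94 = 819.94 t/h.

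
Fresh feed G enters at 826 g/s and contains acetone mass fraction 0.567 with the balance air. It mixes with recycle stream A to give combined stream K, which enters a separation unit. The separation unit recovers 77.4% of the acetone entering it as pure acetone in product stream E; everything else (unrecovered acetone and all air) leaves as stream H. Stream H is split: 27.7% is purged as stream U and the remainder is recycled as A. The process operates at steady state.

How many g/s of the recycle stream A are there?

air enters only via G and leaves only via the purge: 826×0.433 = 0.277×(air in H), and the separation unit passes all air, so air in K = air in H = 1291.2 g/s.
acetone in K: m_A = 826×0.567 + (1−0.277)·(1−0.774)·m_A, so m_A = 468.34/0.8366 = 559.81 g/s.
H = (1−0.774)×559.81 + 1291.2 = 1417.7 g/s.
Recycle A = (1−0.277)×1417.7 = 1025 g/s.

1025 g/s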